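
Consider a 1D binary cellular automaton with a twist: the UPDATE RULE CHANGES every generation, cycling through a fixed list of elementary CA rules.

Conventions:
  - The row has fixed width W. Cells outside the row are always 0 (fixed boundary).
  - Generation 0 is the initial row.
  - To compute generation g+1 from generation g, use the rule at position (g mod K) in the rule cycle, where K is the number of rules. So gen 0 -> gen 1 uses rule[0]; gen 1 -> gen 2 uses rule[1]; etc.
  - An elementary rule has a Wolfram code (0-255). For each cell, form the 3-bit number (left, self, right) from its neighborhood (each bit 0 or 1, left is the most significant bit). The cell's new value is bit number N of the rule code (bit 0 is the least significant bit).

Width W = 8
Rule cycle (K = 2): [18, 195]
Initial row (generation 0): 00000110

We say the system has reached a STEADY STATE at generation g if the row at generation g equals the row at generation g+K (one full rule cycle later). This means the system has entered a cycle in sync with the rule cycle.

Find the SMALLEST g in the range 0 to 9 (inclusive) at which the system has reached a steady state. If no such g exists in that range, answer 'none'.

Answer: 5

Derivation:
Gen 0: 00000110
Gen 1 (rule 18): 00001001
Gen 2 (rule 195): 11110010
Gen 3 (rule 18): 00001101
Gen 4 (rule 195): 11110100
Gen 5 (rule 18): 00000010
Gen 6 (rule 195): 11111100
Gen 7 (rule 18): 00000010
Gen 8 (rule 195): 11111100
Gen 9 (rule 18): 00000010
Gen 10 (rule 195): 11111100
Gen 11 (rule 18): 00000010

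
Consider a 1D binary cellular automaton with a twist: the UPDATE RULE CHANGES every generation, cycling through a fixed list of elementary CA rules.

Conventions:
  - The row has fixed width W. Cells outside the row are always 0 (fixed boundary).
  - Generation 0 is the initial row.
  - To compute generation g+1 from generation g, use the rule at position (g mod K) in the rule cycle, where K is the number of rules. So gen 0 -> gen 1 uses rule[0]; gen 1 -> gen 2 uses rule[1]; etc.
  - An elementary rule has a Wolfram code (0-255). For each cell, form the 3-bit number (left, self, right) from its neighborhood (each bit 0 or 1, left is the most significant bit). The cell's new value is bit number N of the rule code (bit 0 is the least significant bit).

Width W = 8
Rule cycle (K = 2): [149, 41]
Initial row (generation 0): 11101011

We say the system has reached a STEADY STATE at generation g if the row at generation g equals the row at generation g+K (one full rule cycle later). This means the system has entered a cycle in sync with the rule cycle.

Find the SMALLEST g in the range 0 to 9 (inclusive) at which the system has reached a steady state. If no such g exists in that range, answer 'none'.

Gen 0: 11101011
Gen 1 (rule 149): 01001000
Gen 2 (rule 41): 00000011
Gen 3 (rule 149): 11111000
Gen 4 (rule 41): 10000011
Gen 5 (rule 149): 11111000
Gen 6 (rule 41): 10000011
Gen 7 (rule 149): 11111000
Gen 8 (rule 41): 10000011
Gen 9 (rule 149): 11111000
Gen 10 (rule 41): 10000011
Gen 11 (rule 149): 11111000

Answer: 3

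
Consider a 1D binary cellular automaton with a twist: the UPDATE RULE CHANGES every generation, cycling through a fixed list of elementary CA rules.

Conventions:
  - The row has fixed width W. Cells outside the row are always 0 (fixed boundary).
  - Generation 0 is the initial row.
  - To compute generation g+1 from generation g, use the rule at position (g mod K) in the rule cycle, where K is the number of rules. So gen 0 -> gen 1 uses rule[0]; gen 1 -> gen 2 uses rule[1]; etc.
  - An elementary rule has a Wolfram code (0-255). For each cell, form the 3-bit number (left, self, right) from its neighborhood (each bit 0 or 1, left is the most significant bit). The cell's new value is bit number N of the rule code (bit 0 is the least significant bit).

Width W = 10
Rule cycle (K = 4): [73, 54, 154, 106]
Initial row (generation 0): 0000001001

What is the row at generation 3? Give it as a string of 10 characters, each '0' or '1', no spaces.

Gen 0: 0000001001
Gen 1 (rule 73): 1111100000
Gen 2 (rule 54): 0000010000
Gen 3 (rule 154): 0000101000

Answer: 0000101000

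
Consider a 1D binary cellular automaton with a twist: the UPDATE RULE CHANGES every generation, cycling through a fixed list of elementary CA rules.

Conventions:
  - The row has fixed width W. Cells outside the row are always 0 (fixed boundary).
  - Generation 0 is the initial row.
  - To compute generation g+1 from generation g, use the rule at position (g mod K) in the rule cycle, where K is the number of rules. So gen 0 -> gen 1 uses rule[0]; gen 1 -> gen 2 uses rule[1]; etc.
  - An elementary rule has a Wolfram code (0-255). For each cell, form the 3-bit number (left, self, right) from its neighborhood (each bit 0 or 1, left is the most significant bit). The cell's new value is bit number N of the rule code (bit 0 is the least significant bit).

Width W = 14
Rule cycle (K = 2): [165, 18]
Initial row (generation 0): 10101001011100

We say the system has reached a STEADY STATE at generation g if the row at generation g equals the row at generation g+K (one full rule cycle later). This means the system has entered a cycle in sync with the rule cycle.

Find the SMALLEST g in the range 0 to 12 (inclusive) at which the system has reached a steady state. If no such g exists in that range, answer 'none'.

Answer: 10

Derivation:
Gen 0: 10101001011100
Gen 1 (rule 165): 11111001101001
Gen 2 (rule 18): 00000110000110
Gen 3 (rule 165): 11110000110000
Gen 4 (rule 18): 00001001001000
Gen 5 (rule 165): 11101001001011
Gen 6 (rule 18): 00000110110000
Gen 7 (rule 165): 11110001000111
Gen 8 (rule 18): 00001010101000
Gen 9 (rule 165): 11101111111011
Gen 10 (rule 18): 00000000000000
Gen 11 (rule 165): 11111111111111
Gen 12 (rule 18): 00000000000000
Gen 13 (rule 165): 11111111111111
Gen 14 (rule 18): 00000000000000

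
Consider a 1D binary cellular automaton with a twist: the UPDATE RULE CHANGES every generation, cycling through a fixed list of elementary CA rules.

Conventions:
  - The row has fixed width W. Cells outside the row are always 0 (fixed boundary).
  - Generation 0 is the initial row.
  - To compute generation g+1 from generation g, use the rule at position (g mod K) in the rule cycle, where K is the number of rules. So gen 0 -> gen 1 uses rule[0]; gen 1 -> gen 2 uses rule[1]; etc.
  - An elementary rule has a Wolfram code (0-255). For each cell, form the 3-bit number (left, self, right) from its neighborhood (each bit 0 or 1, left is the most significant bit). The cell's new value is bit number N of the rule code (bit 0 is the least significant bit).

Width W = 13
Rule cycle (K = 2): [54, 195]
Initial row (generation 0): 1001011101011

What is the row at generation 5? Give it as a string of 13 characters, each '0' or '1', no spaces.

Gen 0: 1001011101011
Gen 1 (rule 54): 1111100011100
Gen 2 (rule 195): 0111101101101
Gen 3 (rule 54): 1000010010011
Gen 4 (rule 195): 0011100100101
Gen 5 (rule 54): 0100011111111

Answer: 0100011111111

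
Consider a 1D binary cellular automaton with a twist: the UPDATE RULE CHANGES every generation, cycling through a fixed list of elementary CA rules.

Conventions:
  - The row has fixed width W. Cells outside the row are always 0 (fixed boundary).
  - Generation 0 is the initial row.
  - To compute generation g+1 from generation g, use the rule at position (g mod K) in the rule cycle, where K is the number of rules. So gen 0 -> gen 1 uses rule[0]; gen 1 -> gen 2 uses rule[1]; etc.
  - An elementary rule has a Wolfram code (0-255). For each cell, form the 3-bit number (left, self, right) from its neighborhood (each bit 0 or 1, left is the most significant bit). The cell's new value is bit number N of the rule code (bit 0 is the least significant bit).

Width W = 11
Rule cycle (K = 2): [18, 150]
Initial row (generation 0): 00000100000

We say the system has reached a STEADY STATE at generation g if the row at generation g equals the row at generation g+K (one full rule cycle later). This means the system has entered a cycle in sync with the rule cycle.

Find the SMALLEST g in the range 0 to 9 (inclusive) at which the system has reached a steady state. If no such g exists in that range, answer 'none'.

Answer: 7

Derivation:
Gen 0: 00000100000
Gen 1 (rule 18): 00001010000
Gen 2 (rule 150): 00011011000
Gen 3 (rule 18): 00100000100
Gen 4 (rule 150): 01110001110
Gen 5 (rule 18): 10001010001
Gen 6 (rule 150): 11011011011
Gen 7 (rule 18): 00000000000
Gen 8 (rule 150): 00000000000
Gen 9 (rule 18): 00000000000
Gen 10 (rule 150): 00000000000
Gen 11 (rule 18): 00000000000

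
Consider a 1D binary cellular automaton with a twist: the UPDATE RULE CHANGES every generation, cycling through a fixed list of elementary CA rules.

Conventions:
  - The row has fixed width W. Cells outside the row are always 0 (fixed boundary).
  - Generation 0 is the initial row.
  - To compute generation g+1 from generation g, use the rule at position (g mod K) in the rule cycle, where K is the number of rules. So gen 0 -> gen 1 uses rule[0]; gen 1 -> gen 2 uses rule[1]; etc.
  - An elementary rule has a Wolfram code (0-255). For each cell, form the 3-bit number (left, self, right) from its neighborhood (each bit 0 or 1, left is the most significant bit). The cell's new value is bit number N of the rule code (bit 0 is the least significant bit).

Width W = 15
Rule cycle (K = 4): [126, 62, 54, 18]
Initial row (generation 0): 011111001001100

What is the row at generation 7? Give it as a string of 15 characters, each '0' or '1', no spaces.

Answer: 010010001000111

Derivation:
Gen 0: 011111001001100
Gen 1 (rule 126): 110001111111110
Gen 2 (rule 62): 101011000000001
Gen 3 (rule 54): 111100100000011
Gen 4 (rule 18): 000011010000100
Gen 5 (rule 126): 000111111001110
Gen 6 (rule 62): 001100000111001
Gen 7 (rule 54): 010010001000111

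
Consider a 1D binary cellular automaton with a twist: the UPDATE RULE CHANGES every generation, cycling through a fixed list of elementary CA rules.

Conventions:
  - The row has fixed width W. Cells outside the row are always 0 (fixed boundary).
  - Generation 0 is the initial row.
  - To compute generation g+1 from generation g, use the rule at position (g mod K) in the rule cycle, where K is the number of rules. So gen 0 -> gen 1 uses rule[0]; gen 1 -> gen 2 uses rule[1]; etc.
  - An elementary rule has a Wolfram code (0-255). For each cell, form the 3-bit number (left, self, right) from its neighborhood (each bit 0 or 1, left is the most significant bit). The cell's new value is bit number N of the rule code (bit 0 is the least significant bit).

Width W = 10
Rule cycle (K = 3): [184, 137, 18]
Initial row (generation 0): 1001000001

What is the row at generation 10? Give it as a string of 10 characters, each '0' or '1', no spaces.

Answer: 0000001000

Derivation:
Gen 0: 1001000001
Gen 1 (rule 184): 0100100000
Gen 2 (rule 137): 0000001111
Gen 3 (rule 18): 0000010000
Gen 4 (rule 184): 0000001000
Gen 5 (rule 137): 1111100011
Gen 6 (rule 18): 0000010100
Gen 7 (rule 184): 0000001010
Gen 8 (rule 137): 1111100000
Gen 9 (rule 18): 0000010000
Gen 10 (rule 184): 0000001000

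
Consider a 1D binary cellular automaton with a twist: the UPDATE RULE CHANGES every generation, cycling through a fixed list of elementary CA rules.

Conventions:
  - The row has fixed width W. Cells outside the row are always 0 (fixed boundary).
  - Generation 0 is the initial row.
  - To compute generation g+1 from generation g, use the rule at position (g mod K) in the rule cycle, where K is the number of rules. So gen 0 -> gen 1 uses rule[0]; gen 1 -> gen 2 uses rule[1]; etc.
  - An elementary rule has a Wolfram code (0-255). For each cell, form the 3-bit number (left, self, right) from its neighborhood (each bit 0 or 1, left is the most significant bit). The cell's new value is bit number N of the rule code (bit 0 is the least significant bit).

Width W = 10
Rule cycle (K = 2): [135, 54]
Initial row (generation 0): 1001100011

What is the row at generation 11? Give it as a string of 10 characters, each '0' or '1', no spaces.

Answer: 0110011011

Derivation:
Gen 0: 1001100011
Gen 1 (rule 135): 1010001100
Gen 2 (rule 54): 1111010010
Gen 3 (rule 135): 0110010110
Gen 4 (rule 54): 1001111001
Gen 5 (rule 135): 1010110011
Gen 6 (rule 54): 1111001100
Gen 7 (rule 135): 0110010001
Gen 8 (rule 54): 1001111011
Gen 9 (rule 135): 1010110000
Gen 10 (rule 54): 1111001000
Gen 11 (rule 135): 0110011011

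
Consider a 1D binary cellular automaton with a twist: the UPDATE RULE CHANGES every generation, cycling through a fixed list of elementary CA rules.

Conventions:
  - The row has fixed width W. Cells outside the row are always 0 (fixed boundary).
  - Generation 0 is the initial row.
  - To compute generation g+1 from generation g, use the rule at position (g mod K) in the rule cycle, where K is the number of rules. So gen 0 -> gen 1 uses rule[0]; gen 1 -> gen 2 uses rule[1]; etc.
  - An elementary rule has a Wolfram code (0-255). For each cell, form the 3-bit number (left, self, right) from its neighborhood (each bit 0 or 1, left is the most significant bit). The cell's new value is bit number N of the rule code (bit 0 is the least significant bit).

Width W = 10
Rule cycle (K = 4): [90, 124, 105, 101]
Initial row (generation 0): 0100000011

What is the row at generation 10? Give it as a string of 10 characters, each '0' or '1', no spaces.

Gen 0: 0100000011
Gen 1 (rule 90): 1010000111
Gen 2 (rule 124): 1111000101
Gen 3 (rule 105): 1001010010
Gen 4 (rule 101): 1001110010
Gen 5 (rule 90): 0111011101
Gen 6 (rule 124): 0101110111
Gen 7 (rule 105): 0011011101
Gen 8 (rule 101): 1001100111
Gen 9 (rule 90): 0111111101
Gen 10 (rule 124): 0100000111

Answer: 0100000111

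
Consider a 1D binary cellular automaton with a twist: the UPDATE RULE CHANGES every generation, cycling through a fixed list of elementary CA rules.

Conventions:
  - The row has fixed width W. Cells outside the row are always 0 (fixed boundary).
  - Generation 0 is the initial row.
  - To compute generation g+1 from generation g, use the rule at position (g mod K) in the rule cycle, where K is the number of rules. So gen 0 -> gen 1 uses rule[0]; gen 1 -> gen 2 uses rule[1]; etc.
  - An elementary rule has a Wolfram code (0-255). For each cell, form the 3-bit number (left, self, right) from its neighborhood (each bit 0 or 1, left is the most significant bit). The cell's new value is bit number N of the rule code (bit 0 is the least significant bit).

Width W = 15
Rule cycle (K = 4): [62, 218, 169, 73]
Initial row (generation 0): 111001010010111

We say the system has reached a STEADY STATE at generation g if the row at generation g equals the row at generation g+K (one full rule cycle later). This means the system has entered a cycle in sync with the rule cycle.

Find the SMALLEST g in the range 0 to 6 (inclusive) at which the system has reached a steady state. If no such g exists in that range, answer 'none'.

Gen 0: 111001010010111
Gen 1 (rule 62): 100111111111100
Gen 2 (rule 218): 011111111111110
Gen 3 (rule 169): 011111111111100
Gen 4 (rule 73): 010000000000101
Gen 5 (rule 62): 111000000001111
Gen 6 (rule 218): 111100000011111
Gen 7 (rule 169): 111001111011110
Gen 8 (rule 73): 101001001010010
Gen 9 (rule 62): 111111111111111
Gen 10 (rule 218): 111111111111111

Answer: none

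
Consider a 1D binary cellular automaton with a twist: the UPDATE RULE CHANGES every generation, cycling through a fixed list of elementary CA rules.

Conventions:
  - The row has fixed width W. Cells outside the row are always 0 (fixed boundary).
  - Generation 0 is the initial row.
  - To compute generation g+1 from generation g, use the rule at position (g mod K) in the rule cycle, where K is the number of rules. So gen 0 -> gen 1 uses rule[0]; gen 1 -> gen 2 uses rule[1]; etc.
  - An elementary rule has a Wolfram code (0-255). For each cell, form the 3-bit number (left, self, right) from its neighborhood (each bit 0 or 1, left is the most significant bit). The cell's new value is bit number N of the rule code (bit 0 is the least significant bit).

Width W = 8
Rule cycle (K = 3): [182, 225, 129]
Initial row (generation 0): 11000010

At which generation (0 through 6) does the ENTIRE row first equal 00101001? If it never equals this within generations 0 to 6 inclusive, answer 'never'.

Gen 0: 11000010
Gen 1 (rule 182): 00100111
Gen 2 (rule 225): 10000011
Gen 3 (rule 129): 00111000
Gen 4 (rule 182): 01010100
Gen 5 (rule 225): 00101001
Gen 6 (rule 129): 10000000

Answer: 5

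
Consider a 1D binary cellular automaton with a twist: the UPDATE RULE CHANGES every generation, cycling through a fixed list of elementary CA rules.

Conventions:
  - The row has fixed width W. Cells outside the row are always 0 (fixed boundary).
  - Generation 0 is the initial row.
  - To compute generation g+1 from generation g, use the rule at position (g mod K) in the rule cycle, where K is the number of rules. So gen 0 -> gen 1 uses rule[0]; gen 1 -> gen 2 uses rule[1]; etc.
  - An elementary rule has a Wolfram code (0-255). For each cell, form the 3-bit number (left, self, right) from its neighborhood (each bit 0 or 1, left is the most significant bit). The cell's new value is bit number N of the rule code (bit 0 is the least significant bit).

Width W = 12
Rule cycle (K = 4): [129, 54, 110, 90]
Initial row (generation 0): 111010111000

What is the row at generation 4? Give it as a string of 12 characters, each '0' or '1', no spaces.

Gen 0: 111010111000
Gen 1 (rule 129): 010000010011
Gen 2 (rule 54): 111000111100
Gen 3 (rule 110): 101001100100
Gen 4 (rule 90): 000111111010

Answer: 000111111010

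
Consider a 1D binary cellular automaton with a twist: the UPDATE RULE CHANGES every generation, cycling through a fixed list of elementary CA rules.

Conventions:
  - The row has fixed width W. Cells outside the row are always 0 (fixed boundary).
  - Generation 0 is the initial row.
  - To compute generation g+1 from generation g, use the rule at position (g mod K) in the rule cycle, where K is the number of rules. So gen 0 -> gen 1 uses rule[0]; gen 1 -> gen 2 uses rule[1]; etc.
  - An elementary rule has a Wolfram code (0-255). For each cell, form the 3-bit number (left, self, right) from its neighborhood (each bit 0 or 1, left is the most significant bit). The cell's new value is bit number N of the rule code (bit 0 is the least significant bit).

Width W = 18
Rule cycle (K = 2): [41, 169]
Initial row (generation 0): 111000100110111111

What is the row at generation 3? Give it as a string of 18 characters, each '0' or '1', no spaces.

Answer: 100010100010001000

Derivation:
Gen 0: 111000100110111111
Gen 1 (rule 41): 100010000101100000
Gen 2 (rule 169): 001000110011001111
Gen 3 (rule 41): 100010100010001000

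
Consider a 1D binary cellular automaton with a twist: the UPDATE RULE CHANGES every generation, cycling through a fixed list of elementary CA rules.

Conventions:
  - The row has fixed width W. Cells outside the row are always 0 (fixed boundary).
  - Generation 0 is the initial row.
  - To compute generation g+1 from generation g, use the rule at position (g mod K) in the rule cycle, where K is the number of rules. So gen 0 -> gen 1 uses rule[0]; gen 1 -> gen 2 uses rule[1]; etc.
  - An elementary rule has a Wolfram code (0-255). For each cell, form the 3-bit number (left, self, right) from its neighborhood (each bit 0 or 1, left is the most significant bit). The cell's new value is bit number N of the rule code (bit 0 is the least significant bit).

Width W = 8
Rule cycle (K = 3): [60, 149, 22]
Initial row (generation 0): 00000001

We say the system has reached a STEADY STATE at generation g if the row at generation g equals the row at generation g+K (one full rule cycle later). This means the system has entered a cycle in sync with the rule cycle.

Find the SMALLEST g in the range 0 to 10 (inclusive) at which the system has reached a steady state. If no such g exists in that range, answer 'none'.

Answer: 0

Derivation:
Gen 0: 00000001
Gen 1 (rule 60): 00000001
Gen 2 (rule 149): 11111101
Gen 3 (rule 22): 00000001
Gen 4 (rule 60): 00000001
Gen 5 (rule 149): 11111101
Gen 6 (rule 22): 00000001
Gen 7 (rule 60): 00000001
Gen 8 (rule 149): 11111101
Gen 9 (rule 22): 00000001
Gen 10 (rule 60): 00000001
Gen 11 (rule 149): 11111101
Gen 12 (rule 22): 00000001
Gen 13 (rule 60): 00000001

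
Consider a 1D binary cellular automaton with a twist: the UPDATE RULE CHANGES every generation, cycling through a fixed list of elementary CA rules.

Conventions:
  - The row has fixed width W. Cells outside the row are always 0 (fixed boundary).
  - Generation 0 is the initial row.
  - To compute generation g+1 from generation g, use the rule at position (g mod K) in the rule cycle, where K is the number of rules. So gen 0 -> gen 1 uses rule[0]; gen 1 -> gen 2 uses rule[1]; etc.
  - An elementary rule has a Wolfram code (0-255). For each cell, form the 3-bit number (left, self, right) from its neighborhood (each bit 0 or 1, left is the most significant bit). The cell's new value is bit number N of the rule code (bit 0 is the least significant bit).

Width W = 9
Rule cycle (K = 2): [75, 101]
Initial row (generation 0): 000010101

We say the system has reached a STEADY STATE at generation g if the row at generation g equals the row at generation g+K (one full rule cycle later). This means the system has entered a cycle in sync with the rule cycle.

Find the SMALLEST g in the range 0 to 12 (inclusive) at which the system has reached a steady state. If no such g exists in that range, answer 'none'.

Gen 0: 000010101
Gen 1 (rule 75): 111100000
Gen 2 (rule 101): 000101111
Gen 3 (rule 75): 111001001
Gen 4 (rule 101): 001001001
Gen 5 (rule 75): 110010010
Gen 6 (rule 101): 010010010
Gen 7 (rule 75): 100100100
Gen 8 (rule 101): 100100101
Gen 9 (rule 75): 001001000
Gen 10 (rule 101): 101001011
Gen 11 (rule 75): 000010011
Gen 12 (rule 101): 111010001
Gen 13 (rule 75): 101000110
Gen 14 (rule 101): 111010010

Answer: none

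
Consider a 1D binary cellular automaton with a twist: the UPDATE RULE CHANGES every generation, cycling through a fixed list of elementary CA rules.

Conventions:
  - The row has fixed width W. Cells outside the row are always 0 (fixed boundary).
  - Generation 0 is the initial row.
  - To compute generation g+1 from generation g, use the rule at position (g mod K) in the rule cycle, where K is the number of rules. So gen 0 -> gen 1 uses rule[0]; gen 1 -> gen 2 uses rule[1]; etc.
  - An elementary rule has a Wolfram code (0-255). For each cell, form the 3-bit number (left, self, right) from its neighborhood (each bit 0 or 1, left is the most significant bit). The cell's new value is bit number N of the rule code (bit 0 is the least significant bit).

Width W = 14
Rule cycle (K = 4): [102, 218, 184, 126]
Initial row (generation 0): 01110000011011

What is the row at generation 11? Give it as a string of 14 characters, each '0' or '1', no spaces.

Gen 0: 01110000011011
Gen 1 (rule 102): 10010000101101
Gen 2 (rule 218): 01101001001100
Gen 3 (rule 184): 01010100101010
Gen 4 (rule 126): 11111111111111
Gen 5 (rule 102): 00000000000001
Gen 6 (rule 218): 00000000000010
Gen 7 (rule 184): 00000000000001
Gen 8 (rule 126): 00000000000011
Gen 9 (rule 102): 00000000000101
Gen 10 (rule 218): 00000000001000
Gen 11 (rule 184): 00000000000100

Answer: 00000000000100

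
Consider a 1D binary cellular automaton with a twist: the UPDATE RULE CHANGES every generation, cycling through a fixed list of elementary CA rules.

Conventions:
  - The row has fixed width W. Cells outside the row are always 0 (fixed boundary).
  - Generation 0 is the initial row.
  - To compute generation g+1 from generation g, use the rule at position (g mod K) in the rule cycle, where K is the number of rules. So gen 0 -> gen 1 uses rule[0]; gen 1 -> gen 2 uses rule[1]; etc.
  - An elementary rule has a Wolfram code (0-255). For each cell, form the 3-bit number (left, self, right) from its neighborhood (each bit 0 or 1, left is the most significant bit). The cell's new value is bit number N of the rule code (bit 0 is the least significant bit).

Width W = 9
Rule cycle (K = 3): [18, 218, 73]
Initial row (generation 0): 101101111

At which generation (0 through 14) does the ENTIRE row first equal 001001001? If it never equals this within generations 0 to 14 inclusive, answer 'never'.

Gen 0: 101101111
Gen 1 (rule 18): 000000000
Gen 2 (rule 218): 000000000
Gen 3 (rule 73): 111111111
Gen 4 (rule 18): 000000000
Gen 5 (rule 218): 000000000
Gen 6 (rule 73): 111111111
Gen 7 (rule 18): 000000000
Gen 8 (rule 218): 000000000
Gen 9 (rule 73): 111111111
Gen 10 (rule 18): 000000000
Gen 11 (rule 218): 000000000
Gen 12 (rule 73): 111111111
Gen 13 (rule 18): 000000000
Gen 14 (rule 218): 000000000

Answer: never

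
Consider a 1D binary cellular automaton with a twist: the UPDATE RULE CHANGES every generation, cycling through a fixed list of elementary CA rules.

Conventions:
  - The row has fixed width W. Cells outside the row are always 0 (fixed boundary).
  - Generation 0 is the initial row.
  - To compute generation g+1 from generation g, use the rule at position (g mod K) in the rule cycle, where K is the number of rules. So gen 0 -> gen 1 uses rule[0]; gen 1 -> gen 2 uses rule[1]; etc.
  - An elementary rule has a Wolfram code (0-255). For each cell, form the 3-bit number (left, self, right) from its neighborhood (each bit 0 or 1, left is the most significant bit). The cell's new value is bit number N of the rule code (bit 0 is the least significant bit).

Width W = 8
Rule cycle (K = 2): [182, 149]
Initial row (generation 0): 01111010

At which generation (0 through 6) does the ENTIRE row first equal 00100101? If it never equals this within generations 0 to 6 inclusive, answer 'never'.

Answer: never

Derivation:
Gen 0: 01111010
Gen 1 (rule 182): 10110111
Gen 2 (rule 149): 10000010
Gen 3 (rule 182): 11000111
Gen 4 (rule 149): 00110010
Gen 5 (rule 182): 01001111
Gen 6 (rule 149): 01100110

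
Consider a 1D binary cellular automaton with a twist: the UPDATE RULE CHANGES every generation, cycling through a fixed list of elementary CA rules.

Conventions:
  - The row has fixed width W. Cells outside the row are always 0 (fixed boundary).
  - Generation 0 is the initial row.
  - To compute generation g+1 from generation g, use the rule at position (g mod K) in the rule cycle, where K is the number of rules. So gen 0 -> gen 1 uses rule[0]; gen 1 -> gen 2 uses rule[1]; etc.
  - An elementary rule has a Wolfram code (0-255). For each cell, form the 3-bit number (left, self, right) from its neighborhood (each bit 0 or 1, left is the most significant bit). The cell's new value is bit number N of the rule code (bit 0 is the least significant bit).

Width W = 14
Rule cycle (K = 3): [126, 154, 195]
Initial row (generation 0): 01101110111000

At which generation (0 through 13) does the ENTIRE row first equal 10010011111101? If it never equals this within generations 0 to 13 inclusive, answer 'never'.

Answer: 11

Derivation:
Gen 0: 01101110111000
Gen 1 (rule 126): 11111011101100
Gen 2 (rule 154): 11110011001010
Gen 3 (rule 195): 01110101010000
Gen 4 (rule 126): 11011111111000
Gen 5 (rule 154): 10011111110100
Gen 6 (rule 195): 00101111110001
Gen 7 (rule 126): 01111000011011
Gen 8 (rule 154): 11110100110010
Gen 9 (rule 195): 01110001010100
Gen 10 (rule 126): 11011011111110
Gen 11 (rule 154): 10010011111101
Gen 12 (rule 195): 00100101111100
Gen 13 (rule 126): 01111111000110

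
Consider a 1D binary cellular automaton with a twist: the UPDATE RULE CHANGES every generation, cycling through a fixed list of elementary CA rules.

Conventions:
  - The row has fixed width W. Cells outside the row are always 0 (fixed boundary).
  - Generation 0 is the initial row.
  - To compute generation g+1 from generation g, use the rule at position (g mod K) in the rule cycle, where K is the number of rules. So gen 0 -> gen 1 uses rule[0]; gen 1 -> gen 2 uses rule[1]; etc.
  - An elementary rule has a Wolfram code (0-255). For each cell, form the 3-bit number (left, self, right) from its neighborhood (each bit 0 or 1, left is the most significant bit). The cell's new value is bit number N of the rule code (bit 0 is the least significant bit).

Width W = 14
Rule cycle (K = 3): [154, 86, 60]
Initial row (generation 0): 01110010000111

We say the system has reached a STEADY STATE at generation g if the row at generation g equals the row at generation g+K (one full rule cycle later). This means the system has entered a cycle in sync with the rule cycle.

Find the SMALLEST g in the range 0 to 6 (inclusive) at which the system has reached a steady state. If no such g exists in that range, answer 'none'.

Answer: none

Derivation:
Gen 0: 01110010000111
Gen 1 (rule 154): 11101101001110
Gen 2 (rule 86): 00100101110011
Gen 3 (rule 60): 00110111001010
Gen 4 (rule 154): 01100110110001
Gen 5 (rule 86): 10111010011011
Gen 6 (rule 60): 11100111010110
Gen 7 (rule 154): 11011110000101
Gen 8 (rule 86): 01000011001101
Gen 9 (rule 60): 01100010101011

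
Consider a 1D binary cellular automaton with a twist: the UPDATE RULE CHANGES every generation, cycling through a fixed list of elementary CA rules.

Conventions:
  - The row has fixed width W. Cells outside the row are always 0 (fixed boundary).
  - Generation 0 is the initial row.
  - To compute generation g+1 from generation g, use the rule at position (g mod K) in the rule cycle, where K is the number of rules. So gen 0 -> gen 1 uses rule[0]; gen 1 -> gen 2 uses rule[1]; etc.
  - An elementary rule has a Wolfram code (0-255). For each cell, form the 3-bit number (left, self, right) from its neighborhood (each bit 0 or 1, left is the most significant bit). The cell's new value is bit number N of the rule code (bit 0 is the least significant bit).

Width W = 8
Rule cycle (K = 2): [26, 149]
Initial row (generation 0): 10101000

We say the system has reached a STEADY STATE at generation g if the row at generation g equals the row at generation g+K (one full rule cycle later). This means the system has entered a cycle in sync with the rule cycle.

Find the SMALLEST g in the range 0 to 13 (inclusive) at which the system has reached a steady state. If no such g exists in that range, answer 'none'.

Gen 0: 10101000
Gen 1 (rule 26): 00000100
Gen 2 (rule 149): 11110111
Gen 3 (rule 26): 10000100
Gen 4 (rule 149): 11110111
Gen 5 (rule 26): 10000100
Gen 6 (rule 149): 11110111
Gen 7 (rule 26): 10000100
Gen 8 (rule 149): 11110111
Gen 9 (rule 26): 10000100
Gen 10 (rule 149): 11110111
Gen 11 (rule 26): 10000100
Gen 12 (rule 149): 11110111
Gen 13 (rule 26): 10000100
Gen 14 (rule 149): 11110111
Gen 15 (rule 26): 10000100

Answer: 2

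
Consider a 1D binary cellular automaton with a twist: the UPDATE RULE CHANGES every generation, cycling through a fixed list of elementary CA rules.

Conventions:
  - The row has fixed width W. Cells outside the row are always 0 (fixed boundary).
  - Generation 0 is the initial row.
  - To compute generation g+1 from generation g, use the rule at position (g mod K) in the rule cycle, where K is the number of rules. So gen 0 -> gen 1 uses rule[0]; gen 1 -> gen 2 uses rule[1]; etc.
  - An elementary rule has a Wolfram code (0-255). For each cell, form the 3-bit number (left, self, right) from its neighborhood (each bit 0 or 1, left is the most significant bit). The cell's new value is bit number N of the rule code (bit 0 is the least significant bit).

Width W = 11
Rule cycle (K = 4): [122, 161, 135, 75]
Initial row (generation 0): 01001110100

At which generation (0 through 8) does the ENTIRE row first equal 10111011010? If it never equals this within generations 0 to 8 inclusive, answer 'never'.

Gen 0: 01001110100
Gen 1 (rule 122): 10111011010
Gen 2 (rule 161): 01010100100
Gen 3 (rule 135): 11010101101
Gen 4 (rule 75): 11000001100
Gen 5 (rule 122): 11100011110
Gen 6 (rule 161): 01001001100
Gen 7 (rule 135): 11011010001
Gen 8 (rule 75): 11011000110

Answer: 1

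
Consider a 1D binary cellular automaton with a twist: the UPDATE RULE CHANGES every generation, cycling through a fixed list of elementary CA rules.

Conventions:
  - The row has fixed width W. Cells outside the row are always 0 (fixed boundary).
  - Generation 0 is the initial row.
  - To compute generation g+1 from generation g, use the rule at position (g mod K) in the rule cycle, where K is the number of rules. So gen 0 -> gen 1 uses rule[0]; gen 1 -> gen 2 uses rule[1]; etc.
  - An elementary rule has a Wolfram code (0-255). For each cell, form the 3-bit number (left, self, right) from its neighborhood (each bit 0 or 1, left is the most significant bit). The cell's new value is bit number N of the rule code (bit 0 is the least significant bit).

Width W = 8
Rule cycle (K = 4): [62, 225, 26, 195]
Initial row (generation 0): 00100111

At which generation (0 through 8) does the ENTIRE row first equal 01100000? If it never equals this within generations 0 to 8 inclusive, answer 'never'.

Gen 0: 00100111
Gen 1 (rule 62): 01111100
Gen 2 (rule 225): 00111101
Gen 3 (rule 26): 01100000
Gen 4 (rule 195): 10101111
Gen 5 (rule 62): 11111000
Gen 6 (rule 225): 01111011
Gen 7 (rule 26): 11000010
Gen 8 (rule 195): 01011100

Answer: 3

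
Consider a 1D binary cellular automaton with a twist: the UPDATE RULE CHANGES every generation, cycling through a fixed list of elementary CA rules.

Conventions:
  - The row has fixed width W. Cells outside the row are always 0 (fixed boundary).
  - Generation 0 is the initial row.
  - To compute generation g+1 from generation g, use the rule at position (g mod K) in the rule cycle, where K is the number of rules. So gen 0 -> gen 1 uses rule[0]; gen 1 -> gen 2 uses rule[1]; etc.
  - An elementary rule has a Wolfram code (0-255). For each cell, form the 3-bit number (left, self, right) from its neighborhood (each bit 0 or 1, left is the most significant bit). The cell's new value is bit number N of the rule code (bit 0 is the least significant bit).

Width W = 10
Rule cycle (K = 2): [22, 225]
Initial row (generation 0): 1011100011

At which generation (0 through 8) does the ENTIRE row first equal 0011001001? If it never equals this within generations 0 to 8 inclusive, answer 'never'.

Gen 0: 1011100011
Gen 1 (rule 22): 1000010100
Gen 2 (rule 225): 0011001001
Gen 3 (rule 22): 0100111111
Gen 4 (rule 225): 0000011111
Gen 5 (rule 22): 0000100000
Gen 6 (rule 225): 1110001111
Gen 7 (rule 22): 0001010000
Gen 8 (rule 225): 1100100111

Answer: 2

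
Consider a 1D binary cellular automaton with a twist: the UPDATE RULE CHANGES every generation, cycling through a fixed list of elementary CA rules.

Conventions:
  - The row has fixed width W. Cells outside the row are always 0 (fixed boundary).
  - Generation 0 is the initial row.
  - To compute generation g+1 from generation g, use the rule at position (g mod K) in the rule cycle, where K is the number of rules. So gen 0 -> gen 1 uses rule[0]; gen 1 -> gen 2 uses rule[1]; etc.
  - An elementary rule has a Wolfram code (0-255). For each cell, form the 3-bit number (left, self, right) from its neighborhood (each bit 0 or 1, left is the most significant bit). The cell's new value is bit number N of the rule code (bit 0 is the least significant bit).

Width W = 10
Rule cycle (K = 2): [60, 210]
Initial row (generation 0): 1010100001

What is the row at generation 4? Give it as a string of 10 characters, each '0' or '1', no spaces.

Answer: 1010001011

Derivation:
Gen 0: 1010100001
Gen 1 (rule 60): 1111110001
Gen 2 (rule 210): 0111111010
Gen 3 (rule 60): 0100000111
Gen 4 (rule 210): 1010001011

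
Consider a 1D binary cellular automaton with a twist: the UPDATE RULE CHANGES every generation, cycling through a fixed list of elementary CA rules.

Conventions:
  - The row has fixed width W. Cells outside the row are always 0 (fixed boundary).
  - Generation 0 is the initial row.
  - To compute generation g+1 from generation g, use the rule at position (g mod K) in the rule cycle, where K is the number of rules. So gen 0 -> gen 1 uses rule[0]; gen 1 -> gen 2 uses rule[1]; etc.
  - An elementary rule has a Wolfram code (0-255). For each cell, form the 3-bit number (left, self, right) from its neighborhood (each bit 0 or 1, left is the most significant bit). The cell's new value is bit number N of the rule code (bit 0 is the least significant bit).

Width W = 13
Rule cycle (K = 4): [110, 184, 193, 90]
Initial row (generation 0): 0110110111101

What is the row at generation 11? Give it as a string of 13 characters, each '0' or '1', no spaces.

Answer: 1110011001110

Derivation:
Gen 0: 0110110111101
Gen 1 (rule 110): 1111111100111
Gen 2 (rule 184): 1111111010110
Gen 3 (rule 193): 0111111000010
Gen 4 (rule 90): 1100001100101
Gen 5 (rule 110): 1100011101111
Gen 6 (rule 184): 1010011011110
Gen 7 (rule 193): 0000001001110
Gen 8 (rule 90): 0000010111011
Gen 9 (rule 110): 0000111101111
Gen 10 (rule 184): 0000111011110
Gen 11 (rule 193): 1110011001110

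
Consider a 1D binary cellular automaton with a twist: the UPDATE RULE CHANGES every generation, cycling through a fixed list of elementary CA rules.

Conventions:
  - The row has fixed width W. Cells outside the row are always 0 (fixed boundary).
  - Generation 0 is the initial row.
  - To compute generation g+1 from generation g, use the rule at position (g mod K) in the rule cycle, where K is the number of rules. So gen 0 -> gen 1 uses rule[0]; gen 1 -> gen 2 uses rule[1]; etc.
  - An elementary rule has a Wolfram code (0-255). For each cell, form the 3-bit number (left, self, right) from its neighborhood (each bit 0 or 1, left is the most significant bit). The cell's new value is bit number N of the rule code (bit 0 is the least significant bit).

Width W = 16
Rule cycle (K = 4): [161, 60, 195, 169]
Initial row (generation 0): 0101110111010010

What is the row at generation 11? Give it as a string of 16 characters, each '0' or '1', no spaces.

Gen 0: 0101110111010010
Gen 1 (rule 161): 0010101010100000
Gen 2 (rule 60): 0011111111110000
Gen 3 (rule 195): 1101111111110111
Gen 4 (rule 169): 1011111111101110
Gen 5 (rule 161): 0101111111010100
Gen 6 (rule 60): 0111000000111110
Gen 7 (rule 195): 1011011111011110
Gen 8 (rule 169): 0110111110111100
Gen 9 (rule 161): 0001011101011001
Gen 10 (rule 60): 0001110011110101
Gen 11 (rule 195): 1110110101110000

Answer: 1110110101110000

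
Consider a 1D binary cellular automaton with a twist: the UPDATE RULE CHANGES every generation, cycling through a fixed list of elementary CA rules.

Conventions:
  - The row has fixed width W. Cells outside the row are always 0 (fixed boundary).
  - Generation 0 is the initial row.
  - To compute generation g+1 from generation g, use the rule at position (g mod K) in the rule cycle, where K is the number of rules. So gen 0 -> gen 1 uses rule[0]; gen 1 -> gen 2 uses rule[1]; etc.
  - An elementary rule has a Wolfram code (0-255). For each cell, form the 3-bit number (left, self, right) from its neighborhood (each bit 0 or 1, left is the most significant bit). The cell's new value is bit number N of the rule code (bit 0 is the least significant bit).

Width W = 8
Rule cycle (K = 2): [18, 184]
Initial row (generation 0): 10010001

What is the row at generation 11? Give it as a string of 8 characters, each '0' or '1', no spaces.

Gen 0: 10010001
Gen 1 (rule 18): 01101010
Gen 2 (rule 184): 01010101
Gen 3 (rule 18): 10000000
Gen 4 (rule 184): 01000000
Gen 5 (rule 18): 10100000
Gen 6 (rule 184): 01010000
Gen 7 (rule 18): 10001000
Gen 8 (rule 184): 01000100
Gen 9 (rule 18): 10101010
Gen 10 (rule 184): 01010101
Gen 11 (rule 18): 10000000

Answer: 10000000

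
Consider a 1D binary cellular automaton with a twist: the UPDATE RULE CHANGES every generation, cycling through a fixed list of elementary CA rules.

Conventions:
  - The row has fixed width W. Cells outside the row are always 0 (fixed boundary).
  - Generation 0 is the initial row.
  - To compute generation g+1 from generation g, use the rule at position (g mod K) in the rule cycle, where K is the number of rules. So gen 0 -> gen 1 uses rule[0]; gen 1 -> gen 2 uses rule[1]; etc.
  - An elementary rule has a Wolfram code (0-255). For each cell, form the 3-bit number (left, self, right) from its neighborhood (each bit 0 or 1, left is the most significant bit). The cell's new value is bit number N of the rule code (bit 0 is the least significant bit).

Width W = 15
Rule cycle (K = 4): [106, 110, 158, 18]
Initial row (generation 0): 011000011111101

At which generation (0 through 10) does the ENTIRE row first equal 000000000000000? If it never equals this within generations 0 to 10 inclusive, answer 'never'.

Answer: 4

Derivation:
Gen 0: 011000011111101
Gen 1 (rule 106): 111000110000110
Gen 2 (rule 110): 101001110001110
Gen 3 (rule 158): 101111101011101
Gen 4 (rule 18): 000000000000000
Gen 5 (rule 106): 000000000000000
Gen 6 (rule 110): 000000000000000
Gen 7 (rule 158): 000000000000000
Gen 8 (rule 18): 000000000000000
Gen 9 (rule 106): 000000000000000
Gen 10 (rule 110): 000000000000000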